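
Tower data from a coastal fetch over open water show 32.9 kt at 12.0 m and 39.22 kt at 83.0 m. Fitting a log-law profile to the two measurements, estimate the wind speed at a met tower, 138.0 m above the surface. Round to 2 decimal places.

40.88 kt

Log law: V ∝ ln(z/z₀). From the pair, with r = V₁/V₂ = 0.83886,
ln z₀ = (ln z₁ − r·ln z₂)/(1 − r) = (2.4849 − 0.83886×4.4188)/0.16114 = -7.5826 → z₀ = 0.0005093 m
V₃ = V₁ · ln(z₃/z₀)/ln(z₁/z₀) = 32.9 × 12.5098/10.0675 = 40.8815 kt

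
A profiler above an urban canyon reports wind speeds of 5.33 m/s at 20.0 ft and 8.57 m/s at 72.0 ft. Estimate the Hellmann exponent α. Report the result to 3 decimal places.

α ≈ 0.371

Power law: V₂/V₁ = (z₂/z₁)^α ⇒ α = ln(V₂/V₁) / ln(z₂/z₁)
α = ln(8.57/5.33) / ln(72.0/20.0) = ln(1.6079) / ln(3.6000)
  = 0.47492 / 1.28093 = 0.37076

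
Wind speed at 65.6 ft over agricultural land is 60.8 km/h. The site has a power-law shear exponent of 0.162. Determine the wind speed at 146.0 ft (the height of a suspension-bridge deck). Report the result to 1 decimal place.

69.2 km/h

Power-law profile: V₂ = V₁ · (z₂/z₁)^α
V₂ = 60.8 × (146.0/65.6)^0.162 = 60.8 × (2.2256)^0.162
    = 60.8 × 1.1384 = 69.2134 km/h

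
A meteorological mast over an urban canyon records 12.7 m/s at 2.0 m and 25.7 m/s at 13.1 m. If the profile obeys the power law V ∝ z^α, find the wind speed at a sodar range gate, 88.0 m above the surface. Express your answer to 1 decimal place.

52.5 m/s

First find α: α = ln(V₂/V₁)/ln(z₂/z₁) = ln(25.7/12.7)/ln(13.1/2.0) = 0.70489/1.87947 = 0.3750
Extrapolate from 13.1 m to 88.0 m: V₃ = 25.7 × (88.0/13.1)^0.3750 = 25.7 × 2.0429 = 52.5021 m/s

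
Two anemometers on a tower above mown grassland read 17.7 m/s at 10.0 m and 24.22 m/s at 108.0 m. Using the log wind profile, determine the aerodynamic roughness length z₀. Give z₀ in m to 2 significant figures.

Log law: V(z) ∝ ln(z/z₀). With r = V₁/V₂ = 17.7/24.22 = 0.73080,
r · ln(z₂/z₀) = ln(z₁/z₀) ⇒ ln z₀ = (ln z₁ − r·ln z₂)/(1 − r)
ln z₀ = (2.30259 − 0.73080×4.68213) / 0.26920 = -4.1572
z₀ = exp(-4.1572) = 0.01565 m

z₀ ≈ 0.016 m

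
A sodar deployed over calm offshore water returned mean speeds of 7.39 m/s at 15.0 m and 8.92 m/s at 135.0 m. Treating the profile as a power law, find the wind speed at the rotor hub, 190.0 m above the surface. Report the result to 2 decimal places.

9.18 m/s

First find α: α = ln(V₂/V₁)/ln(z₂/z₁) = ln(8.92/7.39)/ln(135.0/15.0) = 0.18817/2.19722 = 0.0856
Extrapolate from 135.0 m to 190.0 m: V₃ = 8.92 × (190.0/135.0)^0.0856 = 8.92 × 1.0297 = 9.1849 m/s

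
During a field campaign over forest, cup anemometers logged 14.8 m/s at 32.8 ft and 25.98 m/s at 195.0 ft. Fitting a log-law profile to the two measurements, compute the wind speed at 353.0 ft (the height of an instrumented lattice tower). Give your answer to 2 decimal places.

29.70 m/s

Log law: V ∝ ln(z/z₀). From the pair, with r = V₁/V₂ = 0.56967,
ln z₀ = (ln z₁ − r·ln z₂)/(1 − r) = (3.4904 − 0.56967×5.2730)/0.43033 = 1.1307 → z₀ = 3.098 ft
V₃ = V₁ · ln(z₃/z₀)/ln(z₁/z₀) = 14.8 × 4.7358/2.3598 = 29.7021 m/s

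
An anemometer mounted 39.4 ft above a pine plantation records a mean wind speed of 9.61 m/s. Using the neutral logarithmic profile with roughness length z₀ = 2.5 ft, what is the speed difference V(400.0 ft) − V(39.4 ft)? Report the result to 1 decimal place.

8.1 m/s

Log law: V₂ = V₁ · ln(z₂/z₀)/ln(z₁/z₀) = 9.61 × 5.0752/2.7575 = 17.6873 m/s
ΔV = 17.6873 − 9.61 = 8.0773 m/s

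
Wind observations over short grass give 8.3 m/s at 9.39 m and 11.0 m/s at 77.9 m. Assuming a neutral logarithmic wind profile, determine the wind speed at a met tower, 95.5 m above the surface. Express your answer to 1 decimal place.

11.3 m/s

Log law: V ∝ ln(z/z₀). From the pair, with r = V₁/V₂ = 0.75455,
ln z₀ = (ln z₁ − r·ln z₂)/(1 − r) = (2.2396 − 0.75455×4.3554)/0.24545 = -4.2644 → z₀ = 0.01406 m
V₃ = V₁ · ln(z₃/z₀)/ln(z₁/z₀) = 8.3 × 8.8235/6.5041 = 11.2599 m/s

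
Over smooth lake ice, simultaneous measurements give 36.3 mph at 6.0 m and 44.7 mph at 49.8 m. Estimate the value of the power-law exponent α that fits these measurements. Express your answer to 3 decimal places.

α ≈ 0.098

Power law: V₂/V₁ = (z₂/z₁)^α ⇒ α = ln(V₂/V₁) / ln(z₂/z₁)
α = ln(44.7/36.3) / ln(49.8/6.0) = ln(1.2314) / ln(8.3000)
  = 0.20816 / 2.11626 = 0.09836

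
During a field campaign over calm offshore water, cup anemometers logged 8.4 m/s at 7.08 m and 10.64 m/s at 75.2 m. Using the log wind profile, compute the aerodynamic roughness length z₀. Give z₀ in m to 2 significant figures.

z₀ ≈ 0.0010 m

Log law: V(z) ∝ ln(z/z₀). With r = V₁/V₂ = 8.4/10.64 = 0.78947,
r · ln(z₂/z₀) = ln(z₁/z₀) ⇒ ln z₀ = (ln z₁ − r·ln z₂)/(1 − r)
ln z₀ = (1.95727 − 0.78947×4.32015) / 0.21053 = -6.9035
z₀ = exp(-6.9035) = 0.001004 m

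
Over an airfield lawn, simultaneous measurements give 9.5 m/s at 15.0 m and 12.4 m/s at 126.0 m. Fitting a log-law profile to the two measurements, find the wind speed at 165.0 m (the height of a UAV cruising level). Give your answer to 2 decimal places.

12.77 m/s

Log law: V ∝ ln(z/z₀). From the pair, with r = V₁/V₂ = 0.76613,
ln z₀ = (ln z₁ − r·ln z₂)/(1 − r) = (2.7081 − 0.76613×4.8363)/0.23387 = -4.2637 → z₀ = 0.01407 m
V₃ = V₁ · ln(z₃/z₀)/ln(z₁/z₀) = 9.5 × 9.3697/6.9718 = 12.7675 m/s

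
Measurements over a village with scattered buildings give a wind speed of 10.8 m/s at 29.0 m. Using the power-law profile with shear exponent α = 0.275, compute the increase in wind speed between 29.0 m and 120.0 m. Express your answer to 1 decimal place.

5.2 m/s

Power law: V₂ = V₁ · (z₂/z₁)^α = 10.8 × (4.1379)^0.275 = 15.9602 m/s
ΔV = 15.9602 − 10.8 = 5.1602 m/s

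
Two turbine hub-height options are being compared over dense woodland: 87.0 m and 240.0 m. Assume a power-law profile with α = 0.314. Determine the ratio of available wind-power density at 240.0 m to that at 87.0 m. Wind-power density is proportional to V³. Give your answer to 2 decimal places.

Speed ratio: V_B/V_A = (z_B/z_A)^α = (240.0/87.0)^0.314 = (2.7586)^0.314 = 1.37524
Power-density ratio: P_B/P_A = (V_B/V_A)³ = (1.37524)³ = 2.60095

2.60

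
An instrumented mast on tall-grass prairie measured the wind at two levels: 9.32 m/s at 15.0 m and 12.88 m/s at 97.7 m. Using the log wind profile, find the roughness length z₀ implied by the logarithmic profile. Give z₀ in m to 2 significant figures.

Log law: V(z) ∝ ln(z/z₀). With r = V₁/V₂ = 9.32/12.88 = 0.72360,
r · ln(z₂/z₀) = ln(z₁/z₀) ⇒ ln z₀ = (ln z₁ − r·ln z₂)/(1 − r)
ln z₀ = (2.70805 − 0.72360×4.58190) / 0.27640 = -2.1977
z₀ = exp(-2.1977) = 0.1111 m

z₀ ≈ 0.11 m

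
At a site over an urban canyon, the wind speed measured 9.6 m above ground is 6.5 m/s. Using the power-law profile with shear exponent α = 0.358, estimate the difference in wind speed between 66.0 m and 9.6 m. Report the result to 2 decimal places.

Power law: V₂ = V₁ · (z₂/z₁)^α = 6.5 × (6.8750)^0.358 = 12.9616 m/s
ΔV = 12.9616 − 6.5 = 6.4616 m/s

6.46 m/s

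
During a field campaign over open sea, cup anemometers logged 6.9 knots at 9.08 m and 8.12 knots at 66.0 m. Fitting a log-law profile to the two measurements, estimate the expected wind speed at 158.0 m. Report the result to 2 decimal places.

8.66 knots

Log law: V ∝ ln(z/z₀). From the pair, with r = V₁/V₂ = 0.84975,
ln z₀ = (ln z₁ − r·ln z₂)/(1 − r) = (2.2061 − 0.84975×4.1897)/0.15025 = -9.0125 → z₀ = 0.0001219 m
V₃ = V₁ · ln(z₃/z₀)/ln(z₁/z₀) = 6.9 × 14.0751/11.2186 = 8.6569 knots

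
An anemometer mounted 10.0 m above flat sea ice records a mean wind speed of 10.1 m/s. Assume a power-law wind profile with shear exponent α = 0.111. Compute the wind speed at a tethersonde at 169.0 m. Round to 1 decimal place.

13.8 m/s

Power-law profile: V₂ = V₁ · (z₂/z₁)^α
V₂ = 10.1 × (169.0/10.0)^0.111 = 10.1 × (16.9000)^0.111
    = 10.1 × 1.3687 = 13.8235 m/s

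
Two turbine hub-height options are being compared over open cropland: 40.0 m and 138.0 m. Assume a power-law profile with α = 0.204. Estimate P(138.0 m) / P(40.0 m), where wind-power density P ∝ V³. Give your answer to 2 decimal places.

2.13

Speed ratio: V_B/V_A = (z_B/z_A)^α = (138.0/40.0)^0.204 = (3.4500)^0.204 = 1.28740
Power-density ratio: P_B/P_A = (V_B/V_A)³ = (1.28740)³ = 2.13376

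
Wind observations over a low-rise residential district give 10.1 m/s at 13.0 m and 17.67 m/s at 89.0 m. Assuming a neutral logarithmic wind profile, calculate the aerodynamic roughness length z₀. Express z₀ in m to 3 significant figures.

Log law: V(z) ∝ ln(z/z₀). With r = V₁/V₂ = 10.1/17.67 = 0.57159,
r · ln(z₂/z₀) = ln(z₁/z₀) ⇒ ln z₀ = (ln z₁ − r·ln z₂)/(1 − r)
ln z₀ = (2.56495 − 0.57159×4.48864) / 0.42841 = -0.0017
z₀ = exp(-0.0017) = 0.9983 m

z₀ ≈ 0.998 m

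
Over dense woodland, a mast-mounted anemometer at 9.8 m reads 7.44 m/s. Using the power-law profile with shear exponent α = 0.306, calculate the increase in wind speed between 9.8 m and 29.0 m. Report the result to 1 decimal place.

2.9 m/s

Power law: V₂ = V₁ · (z₂/z₁)^α = 7.44 × (2.9592)^0.306 = 10.3694 m/s
ΔV = 10.3694 − 7.44 = 2.9294 m/s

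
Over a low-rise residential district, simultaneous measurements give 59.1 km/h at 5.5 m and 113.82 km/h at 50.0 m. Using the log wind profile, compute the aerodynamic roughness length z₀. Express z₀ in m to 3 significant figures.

z₀ ≈ 0.507 m

Log law: V(z) ∝ ln(z/z₀). With r = V₁/V₂ = 59.1/113.82 = 0.51924,
r · ln(z₂/z₀) = ln(z₁/z₀) ⇒ ln z₀ = (ln z₁ − r·ln z₂)/(1 − r)
ln z₀ = (1.70475 − 0.51924×3.91202) / 0.48076 = -0.6792
z₀ = exp(-0.6792) = 0.5070 m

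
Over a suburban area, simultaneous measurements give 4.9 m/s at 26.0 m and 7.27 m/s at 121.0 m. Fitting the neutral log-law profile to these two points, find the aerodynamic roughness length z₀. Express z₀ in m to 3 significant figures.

Log law: V(z) ∝ ln(z/z₀). With r = V₁/V₂ = 4.9/7.27 = 0.67400,
r · ln(z₂/z₀) = ln(z₁/z₀) ⇒ ln z₀ = (ln z₁ − r·ln z₂)/(1 − r)
ln z₀ = (3.25810 − 0.67400×4.79579) / 0.32600 = 0.0789
z₀ = exp(0.0789) = 1.082 m

z₀ ≈ 1.08 m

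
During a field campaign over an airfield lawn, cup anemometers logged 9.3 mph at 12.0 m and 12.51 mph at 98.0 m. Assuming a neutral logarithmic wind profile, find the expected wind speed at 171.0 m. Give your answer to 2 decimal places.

Log law: V ∝ ln(z/z₀). From the pair, with r = V₁/V₂ = 0.74341,
ln z₀ = (ln z₁ − r·ln z₂)/(1 − r) = (2.4849 − 0.74341×4.5850)/0.25659 = -3.5994 → z₀ = 0.02734 m
V₃ = V₁ · ln(z₃/z₀)/ln(z₁/z₀) = 9.3 × 8.7410/6.0843 = 13.3609 mph

13.36 mph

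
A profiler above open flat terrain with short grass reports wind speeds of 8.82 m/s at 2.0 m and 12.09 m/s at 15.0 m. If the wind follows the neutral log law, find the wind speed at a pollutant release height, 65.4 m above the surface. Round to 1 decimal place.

Log law: V ∝ ln(z/z₀). From the pair, with r = V₁/V₂ = 0.72953,
ln z₀ = (ln z₁ − r·ln z₂)/(1 − r) = (0.6931 − 0.72953×2.7081)/0.27047 = -4.7415 → z₀ = 0.008725 m
V₃ = V₁ · ln(z₃/z₀)/ln(z₁/z₀) = 8.82 × 8.9221/5.4347 = 14.4797 m/s

14.5 m/s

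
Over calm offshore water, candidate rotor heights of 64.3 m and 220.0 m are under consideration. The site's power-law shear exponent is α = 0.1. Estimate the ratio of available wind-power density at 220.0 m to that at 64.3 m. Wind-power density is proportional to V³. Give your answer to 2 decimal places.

1.45

Speed ratio: V_B/V_A = (z_B/z_A)^α = (220.0/64.3)^0.1 = (3.4215)^0.1 = 1.13089
Power-density ratio: P_B/P_A = (V_B/V_A)³ = (1.13089)³ = 1.44632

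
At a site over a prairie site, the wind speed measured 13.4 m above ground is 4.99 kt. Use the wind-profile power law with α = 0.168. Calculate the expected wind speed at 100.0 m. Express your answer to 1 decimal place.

7.0 kt

Power-law profile: V₂ = V₁ · (z₂/z₁)^α
V₂ = 4.99 × (100.0/13.4)^0.168 = 4.99 × (7.4627)^0.168
    = 4.99 × 1.4017 = 6.9943 kt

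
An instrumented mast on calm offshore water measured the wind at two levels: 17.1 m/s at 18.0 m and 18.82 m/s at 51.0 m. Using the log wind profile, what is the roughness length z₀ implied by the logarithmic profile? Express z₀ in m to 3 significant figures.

Log law: V(z) ∝ ln(z/z₀). With r = V₁/V₂ = 17.1/18.82 = 0.90861,
r · ln(z₂/z₀) = ln(z₁/z₀) ⇒ ln z₀ = (ln z₁ − r·ln z₂)/(1 − r)
ln z₀ = (2.89037 − 0.90861×3.93183) / 0.09139 = -7.4636
z₀ = exp(-7.4636) = 0.0005736 m

z₀ ≈ 0.000574 m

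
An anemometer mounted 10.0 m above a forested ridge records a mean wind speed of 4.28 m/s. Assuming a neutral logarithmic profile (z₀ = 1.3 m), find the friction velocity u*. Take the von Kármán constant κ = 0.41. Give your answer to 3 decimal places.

Log law: V(z) = (u*/κ) · ln(z/z₀) ⇒ u* = κ · V / ln(z/z₀)
u* = 0.41 × 4.28 / ln(10.0/1.3) = 0.41 × 4.28 / 2.0402
   = 1.7548 / 2.0402 = 0.8601 m/s

u* ≈ 0.860 m/s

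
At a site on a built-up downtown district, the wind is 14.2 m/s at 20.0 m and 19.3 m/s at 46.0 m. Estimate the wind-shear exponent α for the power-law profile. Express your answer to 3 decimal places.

Power law: V₂/V₁ = (z₂/z₁)^α ⇒ α = ln(V₂/V₁) / ln(z₂/z₁)
α = ln(19.3/14.2) / ln(46.0/20.0) = ln(1.3592) / ln(2.3000)
  = 0.30686 / 0.83291 = 0.36842

α ≈ 0.368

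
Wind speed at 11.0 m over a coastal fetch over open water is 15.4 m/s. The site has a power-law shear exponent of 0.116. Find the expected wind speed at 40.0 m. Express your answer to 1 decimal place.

17.9 m/s

Power-law profile: V₂ = V₁ · (z₂/z₁)^α
V₂ = 15.4 × (40.0/11.0)^0.116 = 15.4 × (3.6364)^0.116
    = 15.4 × 1.1615 = 17.8878 m/s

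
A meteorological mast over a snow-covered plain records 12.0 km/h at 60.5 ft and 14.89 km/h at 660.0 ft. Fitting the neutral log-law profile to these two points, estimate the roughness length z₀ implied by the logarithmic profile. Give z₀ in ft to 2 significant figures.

Log law: V(z) ∝ ln(z/z₀). With r = V₁/V₂ = 12.0/14.89 = 0.80591,
r · ln(z₂/z₀) = ln(z₁/z₀) ⇒ ln z₀ = (ln z₁ − r·ln z₂)/(1 − r)
ln z₀ = (4.10264 − 0.80591×6.49224) / 0.19409 = -5.8196
z₀ = exp(-5.8196) = 0.002969 ft

z₀ ≈ 0.0030 ft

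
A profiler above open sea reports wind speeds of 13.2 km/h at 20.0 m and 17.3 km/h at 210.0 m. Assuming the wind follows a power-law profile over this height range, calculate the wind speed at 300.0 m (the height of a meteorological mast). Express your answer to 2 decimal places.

18.02 km/h

First find α: α = ln(V₂/V₁)/ln(z₂/z₁) = ln(17.3/13.2)/ln(210.0/20.0) = 0.27049/2.35138 = 0.1150
Extrapolate from 210.0 m to 300.0 m: V₃ = 17.3 × (300.0/210.0)^0.1150 = 17.3 × 1.0419 = 18.0246 km/h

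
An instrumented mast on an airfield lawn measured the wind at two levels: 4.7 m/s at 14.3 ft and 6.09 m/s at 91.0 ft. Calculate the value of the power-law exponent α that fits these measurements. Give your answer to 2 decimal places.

Power law: V₂/V₁ = (z₂/z₁)^α ⇒ α = ln(V₂/V₁) / ln(z₂/z₁)
α = ln(6.09/4.7) / ln(91.0/14.3) = ln(1.2957) / ln(6.3636)
  = 0.25909 / 1.85060 = 0.14000

α ≈ 0.14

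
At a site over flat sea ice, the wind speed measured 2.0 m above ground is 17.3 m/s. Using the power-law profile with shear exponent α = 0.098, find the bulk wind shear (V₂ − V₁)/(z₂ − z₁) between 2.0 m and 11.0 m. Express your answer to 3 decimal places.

0.350 m/s/m

Power law: V₂ = V₁ · (z₂/z₁)^α = 17.3 × (5.5000)^0.098 = 20.4457 m/s
ΔV/Δz = (20.4457 − 17.3)/(11.0 − 2.0) = 3.1457/9.0000 = 0.34952 m/s/m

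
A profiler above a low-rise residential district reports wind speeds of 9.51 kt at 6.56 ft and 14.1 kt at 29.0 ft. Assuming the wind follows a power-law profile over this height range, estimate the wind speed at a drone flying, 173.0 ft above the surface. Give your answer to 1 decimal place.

First find α: α = ln(V₂/V₁)/ln(z₂/z₁) = ln(14.1/9.51)/ln(29.0/6.56) = 0.39383/1.48631 = 0.2650
Extrapolate from 29.0 ft to 173.0 ft: V₃ = 14.1 × (173.0/29.0)^0.2650 = 14.1 × 1.6052 = 22.6332 kt

22.6 kt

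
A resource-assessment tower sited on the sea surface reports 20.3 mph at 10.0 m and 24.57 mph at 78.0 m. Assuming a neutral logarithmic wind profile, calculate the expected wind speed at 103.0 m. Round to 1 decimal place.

25.1 mph

Log law: V ∝ ln(z/z₀). From the pair, with r = V₁/V₂ = 0.82621,
ln z₀ = (ln z₁ − r·ln z₂)/(1 − r) = (2.3026 − 0.82621×4.3567)/0.17379 = -7.4629 → z₀ = 0.0005740 m
V₃ = V₁ · ln(z₃/z₀)/ln(z₁/z₀) = 20.3 × 12.0977/9.7655 = 25.1479 mph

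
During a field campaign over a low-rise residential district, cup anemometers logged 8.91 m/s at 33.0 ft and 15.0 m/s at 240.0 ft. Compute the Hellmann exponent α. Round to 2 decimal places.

Power law: V₂/V₁ = (z₂/z₁)^α ⇒ α = ln(V₂/V₁) / ln(z₂/z₁)
α = ln(15.0/8.91) / ln(240.0/33.0) = ln(1.6835) / ln(7.2727)
  = 0.52088 / 1.98413 = 0.26252

α ≈ 0.26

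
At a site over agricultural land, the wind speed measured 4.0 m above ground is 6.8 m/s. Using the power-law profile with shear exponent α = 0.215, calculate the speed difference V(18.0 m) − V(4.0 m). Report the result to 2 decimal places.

Power law: V₂ = V₁ · (z₂/z₁)^α = 6.8 × (4.5000)^0.215 = 9.3961 m/s
ΔV = 9.3961 − 6.8 = 2.5961 m/s

2.60 m/s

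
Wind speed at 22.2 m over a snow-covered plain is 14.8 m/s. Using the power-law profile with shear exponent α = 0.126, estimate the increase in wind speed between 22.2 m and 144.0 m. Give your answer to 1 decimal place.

Power law: V₂ = V₁ · (z₂/z₁)^α = 14.8 × (6.4865)^0.126 = 18.7316 m/s
ΔV = 18.7316 − 14.8 = 3.9316 m/s

3.9 m/s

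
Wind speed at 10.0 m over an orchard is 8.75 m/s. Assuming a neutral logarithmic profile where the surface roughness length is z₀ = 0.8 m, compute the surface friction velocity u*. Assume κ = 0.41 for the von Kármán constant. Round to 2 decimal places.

u* ≈ 1.42 m/s

Log law: V(z) = (u*/κ) · ln(z/z₀) ⇒ u* = κ · V / ln(z/z₀)
u* = 0.41 × 8.75 / ln(10.0/0.8) = 0.41 × 8.75 / 2.5257
   = 3.5875 / 2.5257 = 1.4204 m/s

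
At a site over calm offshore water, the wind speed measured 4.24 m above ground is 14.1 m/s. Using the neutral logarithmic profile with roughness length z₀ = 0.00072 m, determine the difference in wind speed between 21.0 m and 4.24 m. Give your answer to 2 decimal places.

Log law: V₂ = V₁ · ln(z₂/z₀)/ln(z₁/z₀) = 14.1 × 10.2808/8.6808 = 16.6988 m/s
ΔV = 16.6988 − 14.1 = 2.5988 m/s

2.60 m/s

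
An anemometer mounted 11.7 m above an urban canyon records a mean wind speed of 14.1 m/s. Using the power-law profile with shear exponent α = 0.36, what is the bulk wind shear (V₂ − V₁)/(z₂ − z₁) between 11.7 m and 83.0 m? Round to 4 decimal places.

Power law: V₂ = V₁ · (z₂/z₁)^α = 14.1 × (7.0940)^0.36 = 28.5457 m/s
ΔV/Δz = (28.5457 − 14.1)/(83.0 − 11.7) = 14.4457/71.3000 = 0.20260 m/s/m

0.2026 m/s/m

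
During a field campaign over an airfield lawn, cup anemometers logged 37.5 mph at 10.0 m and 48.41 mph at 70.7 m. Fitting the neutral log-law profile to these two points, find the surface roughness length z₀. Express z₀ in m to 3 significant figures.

Log law: V(z) ∝ ln(z/z₀). With r = V₁/V₂ = 37.5/48.41 = 0.77463,
r · ln(z₂/z₀) = ln(z₁/z₀) ⇒ ln z₀ = (ln z₁ − r·ln z₂)/(1 − r)
ln z₀ = (2.30259 − 0.77463×4.25845) / 0.22537 = -4.4201
z₀ = exp(-4.4201) = 0.01203 m

z₀ ≈ 0.0120 m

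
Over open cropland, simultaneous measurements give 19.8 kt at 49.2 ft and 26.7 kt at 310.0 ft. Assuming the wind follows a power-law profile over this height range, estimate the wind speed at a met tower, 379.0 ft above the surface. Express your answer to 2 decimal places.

First find α: α = ln(V₂/V₁)/ln(z₂/z₁) = ln(26.7/19.8)/ln(310.0/49.2) = 0.29898/1.84068 = 0.1624
Extrapolate from 310.0 ft to 379.0 ft: V₃ = 26.7 × (379.0/310.0)^0.1624 = 26.7 × 1.0332 = 27.5859 kt

27.59 kt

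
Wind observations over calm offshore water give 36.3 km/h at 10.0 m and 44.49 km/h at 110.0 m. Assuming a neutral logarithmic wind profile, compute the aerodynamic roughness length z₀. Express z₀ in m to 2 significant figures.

Log law: V(z) ∝ ln(z/z₀). With r = V₁/V₂ = 36.3/44.49 = 0.81591,
r · ln(z₂/z₀) = ln(z₁/z₀) ⇒ ln z₀ = (ln z₁ − r·ln z₂)/(1 − r)
ln z₀ = (2.30259 − 0.81591×4.70048) / 0.18409 = -8.3254
z₀ = exp(-8.3254) = 0.0002423 m

z₀ ≈ 0.00024 m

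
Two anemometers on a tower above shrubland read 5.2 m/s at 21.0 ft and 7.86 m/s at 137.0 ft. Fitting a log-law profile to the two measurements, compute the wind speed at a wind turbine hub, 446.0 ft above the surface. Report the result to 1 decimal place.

Log law: V ∝ ln(z/z₀). From the pair, with r = V₁/V₂ = 0.66158,
ln z₀ = (ln z₁ − r·ln z₂)/(1 − r) = (3.0445 − 0.66158×4.9200)/0.33842 = -0.6218 → z₀ = 0.5370 ft
V₃ = V₁ · ln(z₃/z₀)/ln(z₁/z₀) = 5.2 × 6.7221/3.6663 = 9.5341 m/s

9.5 m/s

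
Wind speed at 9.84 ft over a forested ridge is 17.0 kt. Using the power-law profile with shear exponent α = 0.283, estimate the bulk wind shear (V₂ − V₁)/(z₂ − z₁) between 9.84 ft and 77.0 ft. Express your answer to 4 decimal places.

Power law: V₂ = V₁ · (z₂/z₁)^α = 17.0 × (7.8252)^0.283 = 30.4304 kt
ΔV/Δz = (30.4304 − 17.0)/(77.0 − 9.84) = 13.4304/67.1600 = 0.19998 kt/ft

0.2000 kt/ft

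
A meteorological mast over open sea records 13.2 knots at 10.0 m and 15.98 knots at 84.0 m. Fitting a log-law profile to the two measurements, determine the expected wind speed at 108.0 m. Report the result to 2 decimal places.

Log law: V ∝ ln(z/z₀). From the pair, with r = V₁/V₂ = 0.82603,
ln z₀ = (ln z₁ − r·ln z₂)/(1 − r) = (2.3026 − 0.82603×4.4308)/0.17397 = -7.8027 → z₀ = 0.0004086 m
V₃ = V₁ · ln(z₃/z₀)/ln(z₁/z₀) = 13.2 × 12.4848/10.1053 = 16.3083 knots

16.31 knots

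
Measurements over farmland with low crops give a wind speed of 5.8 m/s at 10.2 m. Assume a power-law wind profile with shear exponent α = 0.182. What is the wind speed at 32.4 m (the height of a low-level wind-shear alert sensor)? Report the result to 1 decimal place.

Power-law profile: V₂ = V₁ · (z₂/z₁)^α
V₂ = 5.8 × (32.4/10.2)^0.182 = 5.8 × (3.1765)^0.182
    = 5.8 × 1.2341 = 7.1578 m/s

7.2 m/s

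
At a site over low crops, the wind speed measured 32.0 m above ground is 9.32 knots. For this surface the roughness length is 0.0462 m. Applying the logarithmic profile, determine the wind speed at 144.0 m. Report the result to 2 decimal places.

Log law: V(z) ∝ ln(z/z₀), so V₂/V₁ = ln(z₂/z₀) / ln(z₁/z₀).
ln(144.0/0.0462) = 8.0446, ln(32.0/0.0462) = 6.5405
V₂ = 9.32 × 8.0446/6.5405 = 9.32 × 1.2300 = 11.4633 knots

11.46 knots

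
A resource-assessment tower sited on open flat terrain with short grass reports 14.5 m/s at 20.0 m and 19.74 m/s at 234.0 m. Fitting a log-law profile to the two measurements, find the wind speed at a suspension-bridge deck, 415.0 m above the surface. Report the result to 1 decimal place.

Log law: V ∝ ln(z/z₀). From the pair, with r = V₁/V₂ = 0.73455,
ln z₀ = (ln z₁ − r·ln z₂)/(1 − r) = (2.9957 − 0.73455×5.4553)/0.26545 = -3.8104 → z₀ = 0.02214 m
V₃ = V₁ · ln(z₃/z₀)/ln(z₁/z₀) = 14.5 × 9.8387/6.8061 = 20.9606 m/s

21.0 m/s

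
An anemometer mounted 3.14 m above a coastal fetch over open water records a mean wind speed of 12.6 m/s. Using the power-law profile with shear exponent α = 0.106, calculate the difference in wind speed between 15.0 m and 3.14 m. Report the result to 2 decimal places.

2.27 m/s

Power law: V₂ = V₁ · (z₂/z₁)^α = 12.6 × (4.7771)^0.106 = 14.8717 m/s
ΔV = 14.8717 − 12.6 = 2.2717 m/s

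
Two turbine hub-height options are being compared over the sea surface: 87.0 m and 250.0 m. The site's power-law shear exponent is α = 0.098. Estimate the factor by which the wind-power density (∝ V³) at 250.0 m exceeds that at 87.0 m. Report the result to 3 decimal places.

1.364

Speed ratio: V_B/V_A = (z_B/z_A)^α = (250.0/87.0)^0.098 = (2.8736)^0.098 = 1.10898
Power-density ratio: P_B/P_A = (V_B/V_A)³ = (1.10898)³ = 1.36388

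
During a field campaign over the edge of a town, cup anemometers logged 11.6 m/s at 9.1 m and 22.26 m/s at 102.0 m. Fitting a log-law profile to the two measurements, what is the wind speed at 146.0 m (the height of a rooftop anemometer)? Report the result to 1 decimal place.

23.8 m/s

Log law: V ∝ ln(z/z₀). From the pair, with r = V₁/V₂ = 0.52111,
ln z₀ = (ln z₁ − r·ln z₂)/(1 − r) = (2.2083 − 0.52111×4.6250)/0.47889 = -0.4215 → z₀ = 0.6560 m
V₃ = V₁ · ln(z₃/z₀)/ln(z₁/z₀) = 11.6 × 5.4051/2.6298 = 23.8419 m/s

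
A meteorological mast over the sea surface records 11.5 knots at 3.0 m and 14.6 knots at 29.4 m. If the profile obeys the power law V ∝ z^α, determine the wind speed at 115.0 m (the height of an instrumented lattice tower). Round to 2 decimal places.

First find α: α = ln(V₂/V₁)/ln(z₂/z₁) = ln(14.6/11.5)/ln(29.4/3.0) = 0.23867/2.28238 = 0.1046
Extrapolate from 29.4 m to 115.0 m: V₃ = 14.6 × (115.0/29.4)^0.1046 = 14.6 × 1.1533 = 16.8382 knots

16.84 knots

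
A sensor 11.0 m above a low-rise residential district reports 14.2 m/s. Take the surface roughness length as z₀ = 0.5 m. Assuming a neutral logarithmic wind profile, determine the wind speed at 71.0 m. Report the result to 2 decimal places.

22.77 m/s

Log law: V(z) ∝ ln(z/z₀), so V₂/V₁ = ln(z₂/z₀) / ln(z₁/z₀).
ln(71.0/0.5) = 4.9558, ln(11.0/0.5) = 3.0910
V₂ = 14.2 × 4.9558/3.0910 = 14.2 × 1.6033 = 22.7667 m/s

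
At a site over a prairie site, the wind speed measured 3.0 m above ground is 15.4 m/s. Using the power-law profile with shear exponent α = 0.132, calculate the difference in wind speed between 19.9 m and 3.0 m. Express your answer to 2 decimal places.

4.37 m/s

Power law: V₂ = V₁ · (z₂/z₁)^α = 15.4 × (6.6333)^0.132 = 19.7692 m/s
ΔV = 19.7692 − 15.4 = 4.3692 m/s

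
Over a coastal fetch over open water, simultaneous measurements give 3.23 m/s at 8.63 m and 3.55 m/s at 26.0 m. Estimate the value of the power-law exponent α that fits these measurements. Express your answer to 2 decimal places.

α ≈ 0.09

Power law: V₂/V₁ = (z₂/z₁)^α ⇒ α = ln(V₂/V₁) / ln(z₂/z₁)
α = ln(3.55/3.23) / ln(26.0/8.63) = ln(1.0991) / ln(3.0127)
  = 0.09447 / 1.10285 = 0.08566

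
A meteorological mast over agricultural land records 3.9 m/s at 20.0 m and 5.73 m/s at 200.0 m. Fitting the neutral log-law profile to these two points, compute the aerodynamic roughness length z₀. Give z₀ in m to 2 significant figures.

Log law: V(z) ∝ ln(z/z₀). With r = V₁/V₂ = 3.9/5.73 = 0.68063,
r · ln(z₂/z₀) = ln(z₁/z₀) ⇒ ln z₀ = (ln z₁ − r·ln z₂)/(1 − r)
ln z₀ = (2.99573 − 0.68063×5.29832) / 0.31937 = -1.9114
z₀ = exp(-1.9114) = 0.1479 m

z₀ ≈ 0.15 m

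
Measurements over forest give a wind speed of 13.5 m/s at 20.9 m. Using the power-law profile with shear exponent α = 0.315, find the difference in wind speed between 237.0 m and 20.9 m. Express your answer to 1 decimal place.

Power law: V₂ = V₁ · (z₂/z₁)^α = 13.5 × (11.3397)^0.315 = 29.0090 m/s
ΔV = 29.0090 − 13.5 = 15.5090 m/s

15.5 m/s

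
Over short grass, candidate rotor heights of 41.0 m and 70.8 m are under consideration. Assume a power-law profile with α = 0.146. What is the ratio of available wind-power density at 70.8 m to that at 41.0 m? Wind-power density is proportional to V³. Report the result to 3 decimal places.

1.270

Speed ratio: V_B/V_A = (z_B/z_A)^α = (70.8/41.0)^0.146 = (1.7268)^0.146 = 1.08302
Power-density ratio: P_B/P_A = (V_B/V_A)³ = (1.08302)³ = 1.27033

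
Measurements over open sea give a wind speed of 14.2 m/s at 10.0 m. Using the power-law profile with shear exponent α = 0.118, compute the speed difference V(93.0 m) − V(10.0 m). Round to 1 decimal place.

4.3 m/s

Power law: V₂ = V₁ · (z₂/z₁)^α = 14.2 × (9.3000)^0.118 = 18.4744 m/s
ΔV = 18.4744 − 14.2 = 4.2744 m/s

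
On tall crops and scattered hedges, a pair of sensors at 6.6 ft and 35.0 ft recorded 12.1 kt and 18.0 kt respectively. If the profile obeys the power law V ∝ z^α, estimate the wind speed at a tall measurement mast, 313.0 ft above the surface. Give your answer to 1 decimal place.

30.3 kt

First find α: α = ln(V₂/V₁)/ln(z₂/z₁) = ln(18.0/12.1)/ln(35.0/6.6) = 0.39717/1.66828 = 0.2381
Extrapolate from 35.0 ft to 313.0 ft: V₃ = 18.0 × (313.0/35.0)^0.2381 = 18.0 × 1.6847 = 30.3242 kt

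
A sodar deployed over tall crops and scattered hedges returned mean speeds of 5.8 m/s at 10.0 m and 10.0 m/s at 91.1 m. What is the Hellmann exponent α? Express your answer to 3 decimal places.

Power law: V₂/V₁ = (z₂/z₁)^α ⇒ α = ln(V₂/V₁) / ln(z₂/z₁)
α = ln(10.0/5.8) / ln(91.1/10.0) = ln(1.7241) / ln(9.1100)
  = 0.54473 / 2.20937 = 0.24655

α ≈ 0.247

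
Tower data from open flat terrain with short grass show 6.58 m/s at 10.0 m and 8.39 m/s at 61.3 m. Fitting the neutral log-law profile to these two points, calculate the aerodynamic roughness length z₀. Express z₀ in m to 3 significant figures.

z₀ ≈ 0.0137 m

Log law: V(z) ∝ ln(z/z₀). With r = V₁/V₂ = 6.58/8.39 = 0.78427,
r · ln(z₂/z₀) = ln(z₁/z₀) ⇒ ln z₀ = (ln z₁ − r·ln z₂)/(1 − r)
ln z₀ = (2.30259 − 0.78427×4.11578) / 0.21573 = -4.2890
z₀ = exp(-4.2890) = 0.01372 m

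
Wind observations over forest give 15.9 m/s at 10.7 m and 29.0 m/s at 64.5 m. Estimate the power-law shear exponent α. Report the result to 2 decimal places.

Power law: V₂/V₁ = (z₂/z₁)^α ⇒ α = ln(V₂/V₁) / ln(z₂/z₁)
α = ln(29.0/15.9) / ln(64.5/10.7) = ln(1.8239) / ln(6.0280)
  = 0.60098 / 1.79642 = 0.33454

α ≈ 0.33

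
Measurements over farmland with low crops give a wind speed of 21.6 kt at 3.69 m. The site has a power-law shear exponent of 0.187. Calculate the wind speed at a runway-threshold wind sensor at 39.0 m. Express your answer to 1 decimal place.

Power-law profile: V₂ = V₁ · (z₂/z₁)^α
V₂ = 21.6 × (39.0/3.69)^0.187 = 21.6 × (10.5691)^0.187
    = 21.6 × 1.5542 = 33.5698 kt

33.6 kt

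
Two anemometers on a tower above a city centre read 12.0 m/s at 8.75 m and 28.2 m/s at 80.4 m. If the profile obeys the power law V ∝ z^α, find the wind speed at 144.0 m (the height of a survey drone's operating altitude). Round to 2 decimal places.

First find α: α = ln(V₂/V₁)/ln(z₂/z₁) = ln(28.2/12.0)/ln(80.4/8.75) = 0.85442/2.21796 = 0.3852
Extrapolate from 80.4 m to 144.0 m: V₃ = 28.2 × (144.0/80.4)^0.3852 = 28.2 × 1.2517 = 35.2982 m/s

35.30 m/s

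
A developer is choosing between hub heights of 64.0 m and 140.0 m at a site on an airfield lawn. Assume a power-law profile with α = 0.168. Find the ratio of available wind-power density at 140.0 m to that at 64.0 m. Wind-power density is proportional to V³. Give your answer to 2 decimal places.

1.48

Speed ratio: V_B/V_A = (z_B/z_A)^α = (140.0/64.0)^0.168 = (2.1875)^0.168 = 1.14054
Power-density ratio: P_B/P_A = (V_B/V_A)³ = (1.14054)³ = 1.48366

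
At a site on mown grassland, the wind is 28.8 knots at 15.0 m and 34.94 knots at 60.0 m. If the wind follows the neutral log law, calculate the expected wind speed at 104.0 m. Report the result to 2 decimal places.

37.38 knots

Log law: V ∝ ln(z/z₀). From the pair, with r = V₁/V₂ = 0.82427,
ln z₀ = (ln z₁ − r·ln z₂)/(1 − r) = (2.7081 − 0.82427×4.0943)/0.17573 = -3.7944 → z₀ = 0.02250 m
V₃ = V₁ · ln(z₃/z₀)/ln(z₁/z₀) = 28.8 × 8.4388/6.5025 = 37.3762 knots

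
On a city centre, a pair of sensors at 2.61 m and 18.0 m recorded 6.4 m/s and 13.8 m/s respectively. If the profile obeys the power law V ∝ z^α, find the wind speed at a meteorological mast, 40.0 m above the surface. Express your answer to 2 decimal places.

First find α: α = ln(V₂/V₁)/ln(z₂/z₁) = ln(13.8/6.4)/ln(18.0/2.61) = 0.76837/1.93102 = 0.3979
Extrapolate from 18.0 m to 40.0 m: V₃ = 13.8 × (40.0/18.0)^0.3979 = 13.8 × 1.3740 = 18.9613 m/s

18.96 m/s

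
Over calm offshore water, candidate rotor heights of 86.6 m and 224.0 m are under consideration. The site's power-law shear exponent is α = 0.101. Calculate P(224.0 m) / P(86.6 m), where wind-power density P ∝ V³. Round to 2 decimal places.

Speed ratio: V_B/V_A = (z_B/z_A)^α = (224.0/86.6)^0.101 = (2.5866)^0.101 = 1.10074
Power-density ratio: P_B/P_A = (V_B/V_A)³ = (1.10074)³ = 1.33370

1.33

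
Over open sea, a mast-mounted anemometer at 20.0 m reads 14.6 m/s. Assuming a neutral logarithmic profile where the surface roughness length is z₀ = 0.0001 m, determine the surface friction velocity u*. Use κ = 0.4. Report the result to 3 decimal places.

Log law: V(z) = (u*/κ) · ln(z/z₀) ⇒ u* = κ · V / ln(z/z₀)
u* = 0.4 × 14.6 / ln(20.0/0.0001) = 0.4 × 14.6 / 12.2061
   = 5.8400 / 12.2061 = 0.4785 m/s

u* ≈ 0.478 m/s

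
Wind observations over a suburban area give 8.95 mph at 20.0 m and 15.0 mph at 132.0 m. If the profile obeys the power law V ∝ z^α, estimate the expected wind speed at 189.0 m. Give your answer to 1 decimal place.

First find α: α = ln(V₂/V₁)/ln(z₂/z₁) = ln(15.0/8.95)/ln(132.0/20.0) = 0.51640/1.88707 = 0.2737
Extrapolate from 132.0 m to 189.0 m: V₃ = 15.0 × (189.0/132.0)^0.2737 = 15.0 × 1.1032 = 16.5482 mph

16.5 mph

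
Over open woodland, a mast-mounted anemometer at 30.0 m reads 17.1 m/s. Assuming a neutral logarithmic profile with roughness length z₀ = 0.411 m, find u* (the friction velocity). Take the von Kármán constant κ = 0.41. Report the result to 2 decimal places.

Log law: V(z) = (u*/κ) · ln(z/z₀) ⇒ u* = κ · V / ln(z/z₀)
u* = 0.41 × 17.1 / ln(30.0/0.411) = 0.41 × 17.1 / 4.2904
   = 7.0110 / 4.2904 = 1.6341 m/s

u* ≈ 1.63 m/s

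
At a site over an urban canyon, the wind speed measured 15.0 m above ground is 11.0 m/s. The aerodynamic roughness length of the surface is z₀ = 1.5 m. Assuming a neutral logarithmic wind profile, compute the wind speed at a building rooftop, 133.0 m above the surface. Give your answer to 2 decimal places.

21.43 m/s

Log law: V(z) ∝ ln(z/z₀), so V₂/V₁ = ln(z₂/z₀) / ln(z₁/z₀).
ln(133.0/1.5) = 4.4849, ln(15.0/1.5) = 2.3026
V₂ = 11.0 × 4.4849/2.3026 = 11.0 × 1.9478 = 21.4254 m/s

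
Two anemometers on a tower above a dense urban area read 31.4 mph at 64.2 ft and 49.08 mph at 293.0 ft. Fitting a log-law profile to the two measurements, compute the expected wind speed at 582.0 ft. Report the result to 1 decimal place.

Log law: V ∝ ln(z/z₀). From the pair, with r = V₁/V₂ = 0.63977,
ln z₀ = (ln z₁ − r·ln z₂)/(1 − r) = (4.1620 − 0.63977×5.6802)/0.36023 = 1.4657 → z₀ = 4.331 ft
V₃ = V₁ · ln(z₃/z₀)/ln(z₁/z₀) = 31.4 × 4.9008/2.6963 = 57.0724 mph

57.1 mph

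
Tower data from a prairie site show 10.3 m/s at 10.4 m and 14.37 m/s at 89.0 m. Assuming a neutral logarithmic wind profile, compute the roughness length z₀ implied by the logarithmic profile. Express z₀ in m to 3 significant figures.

z₀ ≈ 0.0454 m

Log law: V(z) ∝ ln(z/z₀). With r = V₁/V₂ = 10.3/14.37 = 0.71677,
r · ln(z₂/z₀) = ln(z₁/z₀) ⇒ ln z₀ = (ln z₁ − r·ln z₂)/(1 − r)
ln z₀ = (2.34181 − 0.71677×4.48864) / 0.28323 = -3.0912
z₀ = exp(-3.0912) = 0.04545 m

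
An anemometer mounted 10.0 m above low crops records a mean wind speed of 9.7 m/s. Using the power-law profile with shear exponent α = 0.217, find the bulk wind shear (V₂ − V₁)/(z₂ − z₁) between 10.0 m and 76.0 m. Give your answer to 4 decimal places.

Power law: V₂ = V₁ · (z₂/z₁)^α = 9.7 × (7.6000)^0.217 = 15.0629 m/s
ΔV/Δz = (15.0629 − 9.7)/(76.0 − 10.0) = 5.3629/66.0000 = 0.08126 m/s/m

0.0813 m/s/m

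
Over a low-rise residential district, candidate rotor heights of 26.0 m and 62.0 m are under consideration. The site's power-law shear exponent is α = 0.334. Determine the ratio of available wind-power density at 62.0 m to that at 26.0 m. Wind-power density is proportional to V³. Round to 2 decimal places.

Speed ratio: V_B/V_A = (z_B/z_A)^α = (62.0/26.0)^0.334 = (2.3846)^0.334 = 1.33677
Power-density ratio: P_B/P_A = (V_B/V_A)³ = (1.33677)³ = 2.38876

2.39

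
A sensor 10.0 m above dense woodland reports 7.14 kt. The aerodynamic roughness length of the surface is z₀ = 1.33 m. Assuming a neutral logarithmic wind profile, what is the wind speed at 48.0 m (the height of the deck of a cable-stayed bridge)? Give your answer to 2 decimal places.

12.69 kt

Log law: V(z) ∝ ln(z/z₀), so V₂/V₁ = ln(z₂/z₀) / ln(z₁/z₀).
ln(48.0/1.33) = 3.5860, ln(10.0/1.33) = 2.0174
V₂ = 7.14 × 3.5860/2.0174 = 7.14 × 1.7775 = 12.6916 kt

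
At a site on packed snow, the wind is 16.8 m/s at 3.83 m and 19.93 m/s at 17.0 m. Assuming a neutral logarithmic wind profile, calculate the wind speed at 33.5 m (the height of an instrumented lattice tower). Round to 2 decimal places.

Log law: V ∝ ln(z/z₀). From the pair, with r = V₁/V₂ = 0.84295,
ln z₀ = (ln z₁ − r·ln z₂)/(1 − r) = (1.3429 − 0.84295×2.8332)/0.15705 = -6.6565 → z₀ = 0.001286 m
V₃ = V₁ · ln(z₃/z₀)/ln(z₁/z₀) = 16.8 × 10.1680/7.9993 = 21.3546 m/s

21.35 m/s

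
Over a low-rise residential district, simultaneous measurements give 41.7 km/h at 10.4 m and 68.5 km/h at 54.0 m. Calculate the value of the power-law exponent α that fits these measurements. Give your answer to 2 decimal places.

Power law: V₂/V₁ = (z₂/z₁)^α ⇒ α = ln(V₂/V₁) / ln(z₂/z₁)
α = ln(68.5/41.7) / ln(54.0/10.4) = ln(1.6427) / ln(5.1923)
  = 0.49633 / 1.64718 = 0.30132

α ≈ 0.30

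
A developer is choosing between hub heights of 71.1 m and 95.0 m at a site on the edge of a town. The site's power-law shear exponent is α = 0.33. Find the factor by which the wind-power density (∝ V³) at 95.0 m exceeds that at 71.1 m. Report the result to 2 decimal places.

Speed ratio: V_B/V_A = (z_B/z_A)^α = (95.0/71.1)^0.33 = (1.3361)^0.33 = 1.10035
Power-density ratio: P_B/P_A = (V_B/V_A)³ = (1.10035)³ = 1.33228

1.33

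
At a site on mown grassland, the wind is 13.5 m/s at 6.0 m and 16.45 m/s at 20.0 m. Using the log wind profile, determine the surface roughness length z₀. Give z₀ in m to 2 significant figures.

z₀ ≈ 0.024 m

Log law: V(z) ∝ ln(z/z₀). With r = V₁/V₂ = 13.5/16.45 = 0.82067,
r · ln(z₂/z₀) = ln(z₁/z₀) ⇒ ln z₀ = (ln z₁ − r·ln z₂)/(1 − r)
ln z₀ = (1.79176 − 0.82067×2.99573) / 0.17933 = -3.7179
z₀ = exp(-3.7179) = 0.02428 m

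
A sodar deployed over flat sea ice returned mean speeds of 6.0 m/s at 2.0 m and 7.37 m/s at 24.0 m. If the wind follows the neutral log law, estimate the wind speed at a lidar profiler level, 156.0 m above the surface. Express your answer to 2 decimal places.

8.40 m/s

Log law: V ∝ ln(z/z₀). From the pair, with r = V₁/V₂ = 0.81411,
ln z₀ = (ln z₁ − r·ln z₂)/(1 − r) = (0.6931 − 0.81411×3.1781)/0.18589 = -10.1897 → z₀ = 0.00003756 m
V₃ = V₁ · ln(z₃/z₀)/ln(z₁/z₀) = 6.0 × 15.2395/10.8828 = 8.4020 m/s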